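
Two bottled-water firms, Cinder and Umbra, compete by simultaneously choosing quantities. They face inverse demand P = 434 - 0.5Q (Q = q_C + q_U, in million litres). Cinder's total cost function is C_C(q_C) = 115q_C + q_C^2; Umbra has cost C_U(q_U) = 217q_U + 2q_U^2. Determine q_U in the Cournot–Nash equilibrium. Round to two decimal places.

Cinder's profit: π_C = (434 - 0.5Q)q_C - (115q_C + q_C²). Setting ∂π_C/∂q_C = 0: 319 - 3q_C - (1/2)(q_U) = 0.
Umbra's first-order condition: 217 - 5q_U - (1/2)(q_C) = 0.
Rearranging gives the reaction functions q_C = (319 - (1/2)q_U)/3 and q_U = (217 - (1/2)q_C)/5.
Substituting one into the other gives q_C = 100.7797 and q_U = 1966/59.

33.32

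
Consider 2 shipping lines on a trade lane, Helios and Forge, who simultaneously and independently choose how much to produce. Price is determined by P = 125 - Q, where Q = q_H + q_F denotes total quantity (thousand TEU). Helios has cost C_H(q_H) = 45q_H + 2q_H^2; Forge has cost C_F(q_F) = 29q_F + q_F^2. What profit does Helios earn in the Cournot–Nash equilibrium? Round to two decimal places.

Helios's profit: π_H = (125 - Q)q_H - (45q_H + 2q_H²). Setting ∂π_H/∂q_H = 0: 80 - 6q_H - (q_F) = 0.
Forge's profit: π_F = (125 - Q)q_F - (29q_F + q_F²). Setting ∂π_F/∂q_F = 0: 96 - 4q_F - (q_H) = 0.
Rearranging gives the reaction functions q_H = (80 - q_F)/6 and q_F = (96 - q_H)/4.
Solving the pair: q_H = 224/23, q_F = 496/23.
Price P = 125 - 720/23 = 93.6957.
Helios's profit: 93.6957·(224/23) - 45·(224/23) - 2(224/23)² = 284.5520.

284.55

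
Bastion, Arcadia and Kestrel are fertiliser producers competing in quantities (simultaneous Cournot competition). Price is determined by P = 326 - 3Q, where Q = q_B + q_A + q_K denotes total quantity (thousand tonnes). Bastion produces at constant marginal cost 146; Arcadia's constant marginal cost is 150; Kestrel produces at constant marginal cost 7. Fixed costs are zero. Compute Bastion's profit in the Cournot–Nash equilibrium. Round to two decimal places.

Bastion's profit: π_B = (326 - 3Q)q_B - (146q_B). Setting ∂π_B/∂q_B = 0: 180 - 6q_B - 3(q_A + q_K) = 0.
Arcadia's first-order condition: 176 - 6q_A - 3(q_B + q_K) = 0.
Kestrel's profit: π_K = (326 - 3Q)q_K - (7q_K). Setting ∂π_K/∂q_K = 0: 319 - 6q_K - 3(q_B + q_A) = 0.
Summing all 3 equations gives 675 − 12Q = 0, hence Q = 225/4.
Back-substituting: q_B = (180 − 675/4)/3 = 15/4, q_A = (176 − 675/4)/3 = 29/12, q_K = (319 − 675/4)/3 = 601/12.
Price P = 326 - 3·(225/4) = 629/4.
Bastion's profit: (629/4 - 146)·(15/4) = 675/16.

42.19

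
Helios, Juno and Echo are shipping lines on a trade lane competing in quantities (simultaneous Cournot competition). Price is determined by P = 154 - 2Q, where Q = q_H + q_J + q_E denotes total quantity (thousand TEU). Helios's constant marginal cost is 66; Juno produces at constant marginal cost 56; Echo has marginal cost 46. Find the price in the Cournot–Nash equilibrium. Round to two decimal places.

80.50

Helios's profit: π_H = (154 - 2Q)q_H - (66q_H). Setting ∂π_H/∂q_H = 0: 88 - 4q_H - 2(q_J + q_E) = 0.
Juno's profit: π_J = (154 - 2Q)q_J - (56q_J). Setting ∂π_J/∂q_J = 0: 98 - 4q_J - 2(q_H + q_E) = 0.
Echo's profit: π_E = (154 - 2Q)q_E - (46q_E). Setting ∂π_E/∂q_E = 0: 108 - 4q_E - 2(q_H + q_J) = 0.
Summing all 3 equations gives 294 − 8Q = 0, hence Q = 147/4.
Back-substituting: q_H = (88 − 147/2)/2 = 29/4, q_J = (98 − 147/2)/2 = 49/4, q_E = (108 − 147/2)/2 = 69/4.
Total output Q = 147/4, so price P = 154 - 2·(147/4) = 161/2.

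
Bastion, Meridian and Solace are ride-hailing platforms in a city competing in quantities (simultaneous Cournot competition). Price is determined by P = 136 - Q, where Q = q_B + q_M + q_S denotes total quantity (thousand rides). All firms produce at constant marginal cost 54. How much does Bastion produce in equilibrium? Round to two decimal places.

Each firm earns π_i = (136 - Q)q_i - 54q_i.
First-order condition (treating rivals' output as given): 82 - 2q_i - Σ_{j≠i} q_j = 0.
By symmetry each firm produces the same amount; substituting Σ_{j≠i} q_j = 2q_i yields q_i = 82/4 = 41/2.

20.50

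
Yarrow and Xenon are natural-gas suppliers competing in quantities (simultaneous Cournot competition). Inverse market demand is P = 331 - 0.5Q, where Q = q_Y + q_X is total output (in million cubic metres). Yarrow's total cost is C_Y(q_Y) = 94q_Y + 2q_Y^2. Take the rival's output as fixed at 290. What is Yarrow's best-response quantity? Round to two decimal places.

With the rival's output fixed at 290, Yarrow's profit is π_Y = (331 - (1/2)·290 - (1/2)q_Y)q_Y - (94q_Y + 2q_Y²) = (186 - (1/2)q_Y)q_Y - (94q_Y + 2q_Y²).
∂π_Y/∂q_Y = 92 - 5q_Y = 0, so q_Y = 92/5.

18.40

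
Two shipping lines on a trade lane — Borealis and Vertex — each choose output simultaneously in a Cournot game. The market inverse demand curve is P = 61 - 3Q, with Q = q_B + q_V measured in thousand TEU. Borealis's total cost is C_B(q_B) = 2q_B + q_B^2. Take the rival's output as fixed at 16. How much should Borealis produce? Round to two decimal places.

1.38

With the rival's output fixed at 16, Borealis's profit is π_B = (61 - 3·16 - 3q_B)q_B - (2q_B + q_B²) = (13 - 3q_B)q_B - (2q_B + q_B²).
∂π_B/∂q_B = 11 - 8q_B = 0, so q_B = 11/8.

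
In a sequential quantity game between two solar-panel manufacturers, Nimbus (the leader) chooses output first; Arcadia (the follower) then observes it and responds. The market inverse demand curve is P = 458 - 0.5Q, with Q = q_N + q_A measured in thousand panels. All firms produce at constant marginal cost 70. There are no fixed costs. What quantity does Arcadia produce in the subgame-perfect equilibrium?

194

Solve by backward induction. Given q_N, the follower Arcadia maximises π_A = (458 - (1/2)q_N - (1/2)q_A)q_A - 70q_A.
∂π_A/∂q_A = 388 - (1/2)q_N - q_A = 0 gives the reaction function q_A = (388 - (1/2)q_N).
The leader anticipates this reaction. Substituting into P = 458 - 0.5Q gives P = 264 - (1/4)q_N, so π_N = (264 - (1/4)q_N)q_N - 70q_N.
The leader's first-order condition 194 - (1/2)q_N = 0 yields q_N = 388.
Then q_A = (388 - (1/2)·388) = 194.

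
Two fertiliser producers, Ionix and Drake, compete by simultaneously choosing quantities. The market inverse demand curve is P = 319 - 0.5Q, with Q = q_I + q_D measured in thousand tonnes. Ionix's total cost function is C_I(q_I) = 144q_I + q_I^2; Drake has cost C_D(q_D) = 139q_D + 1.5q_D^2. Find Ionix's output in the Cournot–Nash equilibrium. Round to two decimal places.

Ionix's profit: π_I = (319 - 0.5Q)q_I - (144q_I + q_I²). Setting ∂π_I/∂q_I = 0: 175 - 3q_I - (1/2)(q_D) = 0.
Drake's first-order condition: 180 - 4q_D - (1/2)(q_I) = 0.
Rearranging gives the reaction functions q_I = (175 - (1/2)q_D)/3 and q_D = (180 - (1/2)q_I)/4.
Solving the pair: q_I = 51.9149, q_D = 1810/47.

51.91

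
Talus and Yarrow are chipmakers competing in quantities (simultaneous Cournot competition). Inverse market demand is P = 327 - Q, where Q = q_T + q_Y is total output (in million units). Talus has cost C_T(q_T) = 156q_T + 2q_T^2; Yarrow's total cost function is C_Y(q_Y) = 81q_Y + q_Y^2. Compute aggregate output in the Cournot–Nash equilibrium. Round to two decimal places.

Talus's profit: π_T = (327 - Q)q_T - (156q_T + 2q_T²). Setting ∂π_T/∂q_T = 0: 171 - 6q_T - (q_Y) = 0.
Yarrow's profit: π_Y = (327 - Q)q_Y - (81q_Y + q_Y²). Setting ∂π_Y/∂q_Y = 0: 246 - 4q_Y - (q_T) = 0.
Best responses: q_T = (171 - q_Y)/6, q_Y = (246 - q_T)/4.
Solving the pair: q_T = 438/23, q_Y = 1305/23.
Total output Q = 438/23 + 1305/23 = 1743/23.

75.78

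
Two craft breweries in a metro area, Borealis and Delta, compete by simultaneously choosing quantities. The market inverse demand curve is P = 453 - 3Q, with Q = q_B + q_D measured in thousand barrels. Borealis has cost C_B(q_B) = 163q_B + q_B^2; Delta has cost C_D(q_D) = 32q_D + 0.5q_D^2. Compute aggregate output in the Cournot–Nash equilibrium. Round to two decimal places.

Borealis's profit: π_B = (453 - 3Q)q_B - (163q_B + q_B²). Setting ∂π_B/∂q_B = 0: 290 - 8q_B - 3(q_D) = 0.
Delta's first-order condition: 421 - 7q_D - 3(q_B) = 0.
Rearranging gives the reaction functions q_B = (290 - 3q_D)/8 and q_D = (421 - 3q_B)/7.
Substituting one into the other gives q_B = 767/47 and q_D = 53.1489.
Total output Q = 767/47 + 53.1489 = 69.4681.

69.47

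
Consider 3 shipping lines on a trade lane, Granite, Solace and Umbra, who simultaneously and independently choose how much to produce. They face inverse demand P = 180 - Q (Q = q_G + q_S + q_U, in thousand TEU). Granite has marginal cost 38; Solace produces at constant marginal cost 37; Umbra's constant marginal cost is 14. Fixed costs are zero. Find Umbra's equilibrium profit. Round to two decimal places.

Granite's profit: π_G = (180 - Q)q_G - (38q_G). Setting ∂π_G/∂q_G = 0: 142 - 2q_G - (q_S + q_U) = 0.
Solace's profit: π_S = (180 - Q)q_S - (37q_S). Setting ∂π_S/∂q_S = 0: 143 - 2q_S - (q_G + q_U) = 0.
Umbra's first-order condition: 166 - 2q_U - (q_G + q_S) = 0.
Adding the 3 first-order conditions: 451 − 4Q = 0, so Q = 451/4.
Back-substituting: q_G = (142 − 451/4) = 117/4, q_S = (143 − 451/4) = 121/4, q_U = (166 − 451/4) = 213/4.
Price P = 180 - 451/4 = 269/4.
Umbra's profit: (269/4 - 14)·(213/4) = 2835.5625.

2835.56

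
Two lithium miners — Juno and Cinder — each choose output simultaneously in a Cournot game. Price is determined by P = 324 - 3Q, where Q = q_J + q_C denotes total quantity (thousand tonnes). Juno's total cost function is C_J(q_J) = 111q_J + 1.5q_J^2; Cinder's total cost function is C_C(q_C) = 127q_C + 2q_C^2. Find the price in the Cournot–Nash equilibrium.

225

Juno's profit: π_J = (324 - 3Q)q_J - (111q_J + (3/2)q_J²). Setting ∂π_J/∂q_J = 0: 213 - 9q_J - 3(q_C) = 0.
Cinder's first-order condition: 197 - 10q_C - 3(q_J) = 0.
Best responses: q_J = (213 - 3q_C)/9, q_C = (197 - 3q_J)/10.
Substituting one into the other gives q_J = 19 and q_C = 14.
Total output Q = 33, so price P = 324 - 3·33 = 225.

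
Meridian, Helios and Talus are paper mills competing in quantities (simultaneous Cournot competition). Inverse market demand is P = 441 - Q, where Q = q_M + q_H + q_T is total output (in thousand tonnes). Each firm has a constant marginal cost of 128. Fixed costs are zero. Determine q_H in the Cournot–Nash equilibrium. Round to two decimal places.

Each firm earns π_i = (441 - Q)q_i - 128q_i.
First-order condition (treating rivals' output as given): 313 - 2q_i - Σ_{j≠i} q_j = 0.
By symmetry each firm produces the same amount; substituting Σ_{j≠i} q_j = 2q_i yields q_i = 313/4.

78.25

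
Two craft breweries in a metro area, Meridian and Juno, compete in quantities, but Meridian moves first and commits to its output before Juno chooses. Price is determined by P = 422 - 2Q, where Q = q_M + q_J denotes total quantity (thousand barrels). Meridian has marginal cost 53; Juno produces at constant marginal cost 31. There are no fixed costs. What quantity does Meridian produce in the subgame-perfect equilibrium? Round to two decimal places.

The follower Juno best-responds to any q_M: π_J = (422 - 2Q)q_J - 31q_J.
Setting the follower's marginal profit to zero, 391 - 2q_M - 4q_J = 0, i.e. q_J = (391 - 2q_M)/4.
Meridian substitutes q_J(q_M) into its own profit: π_M = q_M(422 - 2q_M - (391 - 2q_M)/2) - 53q_M = (453/2 - q_M)q_M - 53q_M.
Leader FOC: 347/2 - 2q_M = 0, so q_M = 347/4.
Then q_J = (391 - 2·(347/4))/4 = 435/8.

86.75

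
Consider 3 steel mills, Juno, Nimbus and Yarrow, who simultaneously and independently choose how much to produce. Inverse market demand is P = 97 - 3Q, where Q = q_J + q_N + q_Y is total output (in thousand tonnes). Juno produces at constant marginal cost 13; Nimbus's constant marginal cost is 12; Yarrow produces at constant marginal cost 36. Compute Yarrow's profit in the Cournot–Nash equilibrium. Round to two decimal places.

4.08

Juno's profit: π_J = (97 - 3Q)q_J - (13q_J). Setting ∂π_J/∂q_J = 0: 84 - 6q_J - 3(q_N + q_Y) = 0.
Nimbus's profit: π_N = (97 - 3Q)q_N - (12q_N). Setting ∂π_N/∂q_N = 0: 85 - 6q_N - 3(q_J + q_Y) = 0.
Yarrow's profit: π_Y = (97 - 3Q)q_Y - (36q_Y). Setting ∂π_Y/∂q_Y = 0: 61 - 6q_Y - 3(q_J + q_N) = 0.
Adding the 3 conditions: 230 − 6Q − 6Q = 0, i.e. Q = 115/6.
Back-substituting: q_J = (84 − 115/2)/3 = 53/6, q_N = (85 − 115/2)/3 = 55/6, q_Y = (61 − 115/2)/3 = 7/6.
Price P = 97 - 3·(115/6) = 79/2.
Yarrow's profit: (79/2 - 36)·(7/6) = 49/12.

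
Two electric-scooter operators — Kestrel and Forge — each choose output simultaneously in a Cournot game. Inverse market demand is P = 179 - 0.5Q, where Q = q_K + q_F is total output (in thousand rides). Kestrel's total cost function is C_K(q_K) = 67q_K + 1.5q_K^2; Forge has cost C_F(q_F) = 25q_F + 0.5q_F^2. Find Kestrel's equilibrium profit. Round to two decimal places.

719.55

Kestrel's profit: π_K = (179 - 0.5Q)q_K - (67q_K + (3/2)q_K²). Setting ∂π_K/∂q_K = 0: 112 - 4q_K - (1/2)(q_F) = 0.
Forge's first-order condition: 154 - 2q_F - (1/2)(q_K) = 0.
Best responses: q_K = (112 - (1/2)q_F)/4, q_F = (154 - (1/2)q_K)/2.
Substituting one into the other gives q_K = 588/31 and q_F = 72.2581.
Price P = 179 - (1/2)·91.2258 = 133.3871.
Kestrel's profit: 133.3871·(588/31) - 67·(588/31) - (3/2)(588/31)² = 719.5505.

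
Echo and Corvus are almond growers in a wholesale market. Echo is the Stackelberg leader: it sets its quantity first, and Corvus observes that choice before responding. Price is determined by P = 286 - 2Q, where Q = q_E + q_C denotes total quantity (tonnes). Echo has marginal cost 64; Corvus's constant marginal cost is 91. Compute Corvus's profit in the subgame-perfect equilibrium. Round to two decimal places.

621.28

The follower Corvus best-responds to any q_E: π_C = (286 - 2Q)q_C - 91q_C.
∂π_C/∂q_C = 195 - 2q_E - 4q_C = 0 gives the reaction function q_C = (195 - 2q_E)/4.
The leader anticipates this reaction. Substituting into P = 286 - 2Q gives P = 377/2 - q_E, so π_E = (377/2 - q_E)q_E - 64q_E.
The leader's first-order condition 249/2 - 2q_E = 0 yields q_E = 249/4.
Then q_C = (195 - 2·(249/4))/4 = 141/8.
Price P = 286 - 2·(639/8) = 505/4.
Corvus's profit: (505/4 - 91)·(141/8) = 621.2813.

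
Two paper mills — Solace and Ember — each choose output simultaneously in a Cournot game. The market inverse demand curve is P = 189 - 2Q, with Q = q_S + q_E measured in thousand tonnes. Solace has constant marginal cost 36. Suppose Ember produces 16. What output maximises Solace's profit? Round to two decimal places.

With the rival's output fixed at 16, Solace's profit is π_S = (189 - 2·16 - 2q_S)q_S - (36q_S) = (157 - 2q_S)q_S - (36q_S).
∂π_S/∂q_S = 121 - 4q_S = 0, so q_S = 121/4.

30.25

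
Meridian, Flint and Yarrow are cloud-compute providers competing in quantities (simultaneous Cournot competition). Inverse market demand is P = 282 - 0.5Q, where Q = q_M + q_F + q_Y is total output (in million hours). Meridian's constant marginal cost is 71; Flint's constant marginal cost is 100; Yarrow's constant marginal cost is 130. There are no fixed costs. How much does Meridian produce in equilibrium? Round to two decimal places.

149.50

Meridian's profit: π_M = (282 - 0.5Q)q_M - (71q_M). Setting ∂π_M/∂q_M = 0: 211 - q_M - (1/2)(q_F + q_Y) = 0.
Flint's first-order condition: 182 - q_F - (1/2)(q_M + q_Y) = 0.
Yarrow's profit: π_Y = (282 - 0.5Q)q_Y - (130q_Y). Setting ∂π_Y/∂q_Y = 0: 152 - q_Y - (1/2)(q_M + q_F) = 0.
Adding the 3 first-order conditions: 545 − 2Q = 0, so Q = 545/2.
Back-substituting: q_M = (211 − 545/4)/(1/2) = 299/2, q_F = (182 − 545/4)/(1/2) = 183/2, q_Y = (152 − 545/4)/(1/2) = 63/2.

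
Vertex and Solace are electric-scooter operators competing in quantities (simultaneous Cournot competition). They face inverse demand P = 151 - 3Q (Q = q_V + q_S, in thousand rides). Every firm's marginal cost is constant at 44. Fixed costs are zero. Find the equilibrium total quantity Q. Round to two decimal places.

23.78

Each firm earns π_i = (151 - 3Q)q_i - 44q_i.
First-order condition (treating rivals' output as given): 107 - 6q_i - 3q_j = 0.
By symmetry each firm produces the same amount; substituting q_j = q_i yields q_i = 107/9.
Total output Q = 107/9 + 107/9 = 214/9.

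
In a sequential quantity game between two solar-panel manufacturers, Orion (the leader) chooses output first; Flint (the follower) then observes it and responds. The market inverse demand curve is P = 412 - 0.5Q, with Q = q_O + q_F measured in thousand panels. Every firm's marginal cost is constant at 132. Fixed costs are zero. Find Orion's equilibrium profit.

19600

Solve by backward induction. Given q_O, the follower Flint maximises π_F = (412 - (1/2)q_O - (1/2)q_F)q_F - 132q_F.
Follower FOC: 280 - (1/2)q_O - q_F = 0, so q_F(q_O) = (280 - (1/2)q_O).
The leader anticipates this reaction. Substituting into P = 412 - 0.5Q gives P = 272 - (1/4)q_O, so π_O = (272 - (1/4)q_O)q_O - 132q_O.
Leader FOC: 140 - (1/2)q_O = 0, so q_O = 280.
Then q_F = (280 - (1/2)·280) = 140.
Price P = 412 - (1/2)·420 = 202.
Orion's profit: (202 - 132)·280 = 19600.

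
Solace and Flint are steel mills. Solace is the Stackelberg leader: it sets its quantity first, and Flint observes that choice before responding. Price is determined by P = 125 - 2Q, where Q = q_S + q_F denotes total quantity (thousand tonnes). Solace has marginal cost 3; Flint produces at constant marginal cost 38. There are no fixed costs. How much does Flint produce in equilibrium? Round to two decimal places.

Solve by backward induction. Given q_S, the follower Flint maximises π_F = (125 - 2q_S - 2q_F)q_F - 38q_F.
Setting the follower's marginal profit to zero, 87 - 2q_S - 4q_F = 0, i.e. q_F = (87 - 2q_S)/4.
The leader anticipates this reaction. Substituting into P = 125 - 2Q gives P = 163/2 - q_S, so π_S = (163/2 - q_S)q_S - 3q_S.
Leader FOC: 157/2 - 2q_S = 0, so q_S = 157/4.
Then q_F = (87 - 2·(157/4))/4 = 17/8.

2.13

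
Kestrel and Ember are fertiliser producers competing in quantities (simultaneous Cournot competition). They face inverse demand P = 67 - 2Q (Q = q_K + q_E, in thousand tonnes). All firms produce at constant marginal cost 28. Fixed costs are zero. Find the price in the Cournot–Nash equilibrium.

41

Each firm earns π_i = (67 - 2Q)q_i - 28q_i.
First-order condition (treating rivals' output as given): 39 - 4q_i - 2q_j = 0.
By symmetry each firm produces the same amount; substituting q_j = q_i yields q_i = 39/6 = 13/2.
Total output Q = 13, so price P = 67 - 2·13 = 41.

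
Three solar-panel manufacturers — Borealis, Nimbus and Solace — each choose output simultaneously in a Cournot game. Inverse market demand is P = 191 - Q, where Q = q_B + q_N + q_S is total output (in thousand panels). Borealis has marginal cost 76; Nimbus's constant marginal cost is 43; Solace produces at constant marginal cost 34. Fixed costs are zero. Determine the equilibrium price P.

Borealis's profit: π_B = (191 - Q)q_B - (76q_B). Setting ∂π_B/∂q_B = 0: 115 - 2q_B - (q_N + q_S) = 0.
Nimbus's profit: π_N = (191 - Q)q_N - (43q_N). Setting ∂π_N/∂q_N = 0: 148 - 2q_N - (q_B + q_S) = 0.
Solace's first-order condition: 157 - 2q_S - (q_B + q_N) = 0.
Adding the 3 conditions: 420 − 2Q − 2Q = 0, i.e. Q = 105.
Back-substituting: q_B = (115 − 105) = 10, q_N = (148 − 105) = 43, q_S = (157 − 105) = 52.
Total output Q = 105, so price P = 191 - 105 = 86.

86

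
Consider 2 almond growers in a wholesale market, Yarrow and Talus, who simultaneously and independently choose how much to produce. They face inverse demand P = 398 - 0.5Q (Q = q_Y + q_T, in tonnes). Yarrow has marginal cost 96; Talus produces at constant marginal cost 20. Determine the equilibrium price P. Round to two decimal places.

Yarrow's profit: π_Y = (398 - 0.5Q)q_Y - (96q_Y). Setting ∂π_Y/∂q_Y = 0: 302 - q_Y - (1/2)(q_T) = 0.
Talus's profit: π_T = (398 - 0.5Q)q_T - (20q_T). Setting ∂π_T/∂q_T = 0: 378 - q_T - (1/2)(q_Y) = 0.
Best responses: q_Y = (302 - (1/2)q_T), q_T = (378 - (1/2)q_Y).
Solving the pair: q_Y = 452/3, q_T = 908/3.
Total output Q = 1360/3, so price P = 398 - (1/2)·(1360/3) = 514/3.

171.33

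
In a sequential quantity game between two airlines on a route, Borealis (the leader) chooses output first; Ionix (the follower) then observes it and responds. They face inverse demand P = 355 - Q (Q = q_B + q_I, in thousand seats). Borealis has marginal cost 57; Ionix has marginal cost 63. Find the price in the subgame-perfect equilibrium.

The follower Ionix best-responds to any q_B: π_I = (355 - Q)q_I - 63q_I.
Follower FOC: 292 - q_B - 2q_I = 0, so q_I(q_B) = (292 - q_B)/2.
The leader anticipates this reaction. Substituting into P = 355 - Q gives P = 209 - (1/2)q_B, so π_B = (209 - (1/2)q_B)q_B - 57q_B.
The leader's first-order condition 152 - q_B = 0 yields q_B = 152.
Then q_I = (292 - 152)/2 = 70.
Total output Q = 222, so price P = 355 - 222 = 133.

133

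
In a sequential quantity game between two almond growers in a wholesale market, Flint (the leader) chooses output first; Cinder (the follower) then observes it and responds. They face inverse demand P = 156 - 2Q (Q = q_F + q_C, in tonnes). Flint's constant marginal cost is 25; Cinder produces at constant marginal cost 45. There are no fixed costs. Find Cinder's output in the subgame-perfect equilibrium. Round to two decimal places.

Solve by backward induction. Given q_F, the follower Cinder maximises π_C = (156 - 2q_F - 2q_C)q_C - 45q_C.
∂π_C/∂q_C = 111 - 2q_F - 4q_C = 0 gives the reaction function q_C = (111 - 2q_F)/4.
The leader anticipates this reaction. Substituting into P = 156 - 2Q gives P = 201/2 - q_F, so π_F = (201/2 - q_F)q_F - 25q_F.
The leader's first-order condition 151/2 - 2q_F = 0 yields q_F = 151/4.
Then q_C = (111 - 2·(151/4))/4 = 71/8.

8.88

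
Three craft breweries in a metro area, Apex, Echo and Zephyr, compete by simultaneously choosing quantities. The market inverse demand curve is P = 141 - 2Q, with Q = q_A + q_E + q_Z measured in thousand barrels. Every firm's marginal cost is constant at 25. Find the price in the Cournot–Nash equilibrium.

Each firm earns π_i = (141 - 2Q)q_i - 25q_i.
Setting ∂π_i/∂q_i = 0 with rivals' quantities fixed: 116 - 4q_i - 2·Σ_{j≠i} q_j = 0.
With identical firms every q_j equals q_i, so Σ_{j≠i} q_j = 2q_i and 116 = 8q_i, giving q_i = 29/2.
Total output Q = 87/2, so price P = 141 - 2·(87/2) = 54.

54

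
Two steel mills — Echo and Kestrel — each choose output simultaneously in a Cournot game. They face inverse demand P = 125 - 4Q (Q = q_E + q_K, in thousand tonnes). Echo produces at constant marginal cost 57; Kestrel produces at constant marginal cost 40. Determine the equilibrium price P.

74

Echo's profit: π_E = (125 - 4Q)q_E - (57q_E). Setting ∂π_E/∂q_E = 0: 68 - 8q_E - 4(q_K) = 0.
Kestrel's profit: π_K = (125 - 4Q)q_K - (40q_K). Setting ∂π_K/∂q_K = 0: 85 - 8q_K - 4(q_E) = 0.
Rearranging gives the reaction functions q_E = (68 - 4q_K)/8 and q_K = (85 - 4q_E)/8.
Substituting one into the other gives q_E = 17/4 and q_K = 17/2.
Total output Q = 51/4, so price P = 125 - 4·(51/4) = 74.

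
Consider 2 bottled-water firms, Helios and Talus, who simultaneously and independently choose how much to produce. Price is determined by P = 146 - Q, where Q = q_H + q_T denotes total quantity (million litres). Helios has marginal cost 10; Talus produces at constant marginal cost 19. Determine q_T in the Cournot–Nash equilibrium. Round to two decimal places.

39.33

Helios's profit: π_H = (146 - Q)q_H - (10q_H). Setting ∂π_H/∂q_H = 0: 136 - 2q_H - (q_T) = 0.
Talus's profit: π_T = (146 - Q)q_T - (19q_T). Setting ∂π_T/∂q_T = 0: 127 - 2q_T - (q_H) = 0.
Best responses: q_H = (136 - q_T)/2, q_T = (127 - q_H)/2.
Solving the pair: q_H = 145/3, q_T = 118/3.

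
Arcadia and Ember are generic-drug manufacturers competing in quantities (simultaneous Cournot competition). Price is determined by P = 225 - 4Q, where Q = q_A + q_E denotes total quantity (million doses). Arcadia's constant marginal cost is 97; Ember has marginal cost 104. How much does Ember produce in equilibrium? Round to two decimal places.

Arcadia's profit: π_A = (225 - 4Q)q_A - (97q_A). Setting ∂π_A/∂q_A = 0: 128 - 8q_A - 4(q_E) = 0.
Ember's first-order condition: 121 - 8q_E - 4(q_A) = 0.
So q_A = (128 - 4q_E)/8 and q_E = (121 - 4q_A)/8.
Solving the pair: q_A = 45/4, q_E = 19/2.

9.50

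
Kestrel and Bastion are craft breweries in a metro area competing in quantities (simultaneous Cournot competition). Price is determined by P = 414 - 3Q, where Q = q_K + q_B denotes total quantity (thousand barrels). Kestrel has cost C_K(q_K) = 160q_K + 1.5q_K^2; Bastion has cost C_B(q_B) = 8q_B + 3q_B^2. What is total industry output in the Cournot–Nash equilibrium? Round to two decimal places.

47.70

Kestrel's profit: π_K = (414 - 3Q)q_K - (160q_K + (3/2)q_K²). Setting ∂π_K/∂q_K = 0: 254 - 9q_K - 3(q_B) = 0.
Bastion's first-order condition: 406 - 12q_B - 3(q_K) = 0.
So q_K = (254 - 3q_B)/9 and q_B = (406 - 3q_K)/12.
Solving the pair: q_K = 610/33, q_B = 964/33.
Total output Q = 610/33 + 964/33 = 1574/33.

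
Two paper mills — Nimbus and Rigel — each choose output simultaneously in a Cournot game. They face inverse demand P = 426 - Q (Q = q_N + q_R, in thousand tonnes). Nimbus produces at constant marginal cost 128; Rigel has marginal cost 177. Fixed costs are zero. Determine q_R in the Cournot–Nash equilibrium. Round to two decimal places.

66.67

Nimbus's profit: π_N = (426 - Q)q_N - (128q_N). Setting ∂π_N/∂q_N = 0: 298 - 2q_N - (q_R) = 0.
Rigel's profit: π_R = (426 - Q)q_R - (177q_R). Setting ∂π_R/∂q_R = 0: 249 - 2q_R - (q_N) = 0.
So q_N = (298 - q_R)/2 and q_R = (249 - q_N)/2.
Substituting one into the other gives q_N = 347/3 and q_R = 200/3.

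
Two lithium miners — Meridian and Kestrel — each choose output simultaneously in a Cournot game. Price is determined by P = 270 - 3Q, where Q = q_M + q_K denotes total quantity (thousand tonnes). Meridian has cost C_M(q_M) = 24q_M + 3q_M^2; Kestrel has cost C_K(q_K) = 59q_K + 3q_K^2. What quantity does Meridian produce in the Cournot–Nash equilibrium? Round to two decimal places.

17.18

Meridian's profit: π_M = (270 - 3Q)q_M - (24q_M + 3q_M²). Setting ∂π_M/∂q_M = 0: 246 - 12q_M - 3(q_K) = 0.
Kestrel's first-order condition: 211 - 12q_K - 3(q_M) = 0.
So q_M = (246 - 3q_K)/12 and q_K = (211 - 3q_M)/12.
Solving the pair: q_M = 773/45, q_K = 598/45.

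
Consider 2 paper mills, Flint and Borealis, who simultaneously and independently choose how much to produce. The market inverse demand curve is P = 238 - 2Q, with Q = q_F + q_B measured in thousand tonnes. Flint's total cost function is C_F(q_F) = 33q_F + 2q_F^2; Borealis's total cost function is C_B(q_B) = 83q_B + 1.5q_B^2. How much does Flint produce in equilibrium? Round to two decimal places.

21.63

Flint's profit: π_F = (238 - 2Q)q_F - (33q_F + 2q_F²). Setting ∂π_F/∂q_F = 0: 205 - 8q_F - 2(q_B) = 0.
Borealis's profit: π_B = (238 - 2Q)q_B - (83q_B + (3/2)q_B²). Setting ∂π_B/∂q_B = 0: 155 - 7q_B - 2(q_F) = 0.
Best responses: q_F = (205 - 2q_B)/8, q_B = (155 - 2q_F)/7.
Solving the pair: q_F = 1125/52, q_B = 415/26.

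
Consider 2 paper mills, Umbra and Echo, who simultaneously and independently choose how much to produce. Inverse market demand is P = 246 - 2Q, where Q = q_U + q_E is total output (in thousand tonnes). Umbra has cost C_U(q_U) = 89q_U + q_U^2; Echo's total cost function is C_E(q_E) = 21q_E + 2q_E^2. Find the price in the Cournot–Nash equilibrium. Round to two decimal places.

162.27

Umbra's profit: π_U = (246 - 2Q)q_U - (89q_U + q_U²). Setting ∂π_U/∂q_U = 0: 157 - 6q_U - 2(q_E) = 0.
Echo's first-order condition: 225 - 8q_E - 2(q_U) = 0.
Rearranging gives the reaction functions q_U = (157 - 2q_E)/6 and q_E = (225 - 2q_U)/8.
Substituting one into the other gives q_U = 403/22 and q_E = 259/11.
Total output Q = 921/22, so price P = 246 - 2·(921/22) = 1785/11.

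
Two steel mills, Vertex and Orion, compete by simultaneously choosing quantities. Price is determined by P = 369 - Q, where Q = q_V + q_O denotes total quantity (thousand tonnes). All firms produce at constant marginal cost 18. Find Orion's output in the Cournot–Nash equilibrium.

Each firm earns π_i = (369 - Q)q_i - 18q_i.
First-order condition (treating rivals' output as given): 351 - 2q_i - q_j = 0.
With identical firms every q_j equals q_i, so q_j = q_i and 351 = 3q_i, giving q_i = 117.

117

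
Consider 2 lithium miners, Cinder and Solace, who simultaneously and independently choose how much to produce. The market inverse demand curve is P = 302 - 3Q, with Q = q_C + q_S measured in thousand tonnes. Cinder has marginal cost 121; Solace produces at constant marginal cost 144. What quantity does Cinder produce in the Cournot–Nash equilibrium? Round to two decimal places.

Cinder's profit: π_C = (302 - 3Q)q_C - (121q_C). Setting ∂π_C/∂q_C = 0: 181 - 6q_C - 3(q_S) = 0.
Solace's profit: π_S = (302 - 3Q)q_S - (144q_S). Setting ∂π_S/∂q_S = 0: 158 - 6q_S - 3(q_C) = 0.
Rearranging gives the reaction functions q_C = (181 - 3q_S)/6 and q_S = (158 - 3q_C)/6.
Solving the pair: q_C = 68/3, q_S = 15.

22.67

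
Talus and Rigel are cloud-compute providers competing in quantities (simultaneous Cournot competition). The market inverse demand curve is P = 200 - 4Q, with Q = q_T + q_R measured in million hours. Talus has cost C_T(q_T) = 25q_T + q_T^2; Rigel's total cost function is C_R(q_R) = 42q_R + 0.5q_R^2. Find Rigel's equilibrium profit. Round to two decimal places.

636.38

Talus's profit: π_T = (200 - 4Q)q_T - (25q_T + q_T²). Setting ∂π_T/∂q_T = 0: 175 - 10q_T - 4(q_R) = 0.
Rigel's first-order condition: 158 - 9q_R - 4(q_T) = 0.
So q_T = (175 - 4q_R)/10 and q_R = (158 - 4q_T)/9.
Substituting one into the other gives q_T = 943/74 and q_R = 440/37.
Price P = 200 - 4·(1823/74) = 101.4595.
Rigel's profit: 101.4595·(440/37) - 42·(440/37) - (1/2)(440/37)² = 636.3769.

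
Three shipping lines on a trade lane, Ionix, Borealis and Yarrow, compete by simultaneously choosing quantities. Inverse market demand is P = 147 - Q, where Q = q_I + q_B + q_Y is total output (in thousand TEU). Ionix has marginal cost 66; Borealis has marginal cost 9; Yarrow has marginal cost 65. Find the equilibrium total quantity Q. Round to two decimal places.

Ionix's profit: π_I = (147 - Q)q_I - (66q_I). Setting ∂π_I/∂q_I = 0: 81 - 2q_I - (q_B + q_Y) = 0.
Borealis's profit: π_B = (147 - Q)q_B - (9q_B). Setting ∂π_B/∂q_B = 0: 138 - 2q_B - (q_I + q_Y) = 0.
Yarrow's first-order condition: 82 - 2q_Y - (q_I + q_B) = 0.
Adding the 3 conditions: 301 − 2Q − 2Q = 0, i.e. Q = 301/4.
Back-substituting: q_I = (81 − 301/4) = 23/4, q_B = (138 − 301/4) = 251/4, q_Y = (82 − 301/4) = 27/4.
Total output Q = 23/4 + 251/4 + 27/4 = 301/4.

75.25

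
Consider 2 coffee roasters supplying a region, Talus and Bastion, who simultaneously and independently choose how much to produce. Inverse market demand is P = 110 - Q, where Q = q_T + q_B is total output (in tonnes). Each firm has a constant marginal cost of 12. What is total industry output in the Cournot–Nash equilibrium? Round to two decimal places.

65.33

Each firm earns π_i = (110 - Q)q_i - 12q_i.
First-order condition (treating rivals' output as given): 98 - 2q_i - q_j = 0.
With identical firms every q_j equals q_i, so q_j = q_i and 98 = 3q_i, giving q_i = 98/3.
Total output Q = 98/3 + 98/3 = 196/3.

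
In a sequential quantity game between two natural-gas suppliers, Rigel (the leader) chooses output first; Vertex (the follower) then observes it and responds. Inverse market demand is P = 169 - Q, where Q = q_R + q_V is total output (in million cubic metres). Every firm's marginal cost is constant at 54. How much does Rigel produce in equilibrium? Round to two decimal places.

57.50

The follower Vertex best-responds to any q_R: π_V = (169 - Q)q_V - 54q_V.
Follower FOC: 115 - q_R - 2q_V = 0, so q_V(q_R) = (115 - q_R)/2.
The leader anticipates this reaction. Substituting into P = 169 - Q gives P = 223/2 - (1/2)q_R, so π_R = (223/2 - (1/2)q_R)q_R - 54q_R.
The leader's first-order condition 115/2 - q_R = 0 yields q_R = 115/2.
Then q_V = (115 - 115/2)/2 = 115/4.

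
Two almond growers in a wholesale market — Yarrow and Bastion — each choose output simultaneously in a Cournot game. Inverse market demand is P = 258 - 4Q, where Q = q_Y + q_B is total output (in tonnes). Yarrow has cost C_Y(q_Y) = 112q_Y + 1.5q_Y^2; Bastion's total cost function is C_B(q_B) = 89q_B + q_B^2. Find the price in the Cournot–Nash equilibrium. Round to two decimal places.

170.38

Yarrow's profit: π_Y = (258 - 4Q)q_Y - (112q_Y + (3/2)q_Y²). Setting ∂π_Y/∂q_Y = 0: 146 - 11q_Y - 4(q_B) = 0.
Bastion's first-order condition: 169 - 10q_B - 4(q_Y) = 0.
Rearranging gives the reaction functions q_Y = (146 - 4q_B)/11 and q_B = (169 - 4q_Y)/10.
Solving the pair: q_Y = 392/47, q_B = 1275/94.
Total output Q = 21.9043, so price P = 258 - 4·21.9043 = 170.3830.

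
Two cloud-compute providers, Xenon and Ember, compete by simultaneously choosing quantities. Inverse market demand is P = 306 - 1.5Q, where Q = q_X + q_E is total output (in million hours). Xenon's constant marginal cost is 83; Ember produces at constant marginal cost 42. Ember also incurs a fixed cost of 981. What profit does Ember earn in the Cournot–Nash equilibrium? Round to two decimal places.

Xenon's profit: π_X = (306 - 1.5Q)q_X - (83q_X). Setting ∂π_X/∂q_X = 0: 223 - 3q_X - (3/2)(q_E) = 0.
Ember's profit: π_E = (306 - 1.5Q)q_E - (42q_E). Setting ∂π_E/∂q_E = 0: 264 - 3q_E - (3/2)(q_X) = 0.
Best responses: q_X = (223 - (3/2)q_E)/3, q_E = (264 - (3/2)q_X)/3.
Substituting one into the other gives q_X = 364/9 and q_E = 610/9.
Price P = 306 - (3/2)·(974/9) = 431/3.
Ember's profit: (431/3 - 42)·(610/9) - 981 = 5909.7407.

5909.74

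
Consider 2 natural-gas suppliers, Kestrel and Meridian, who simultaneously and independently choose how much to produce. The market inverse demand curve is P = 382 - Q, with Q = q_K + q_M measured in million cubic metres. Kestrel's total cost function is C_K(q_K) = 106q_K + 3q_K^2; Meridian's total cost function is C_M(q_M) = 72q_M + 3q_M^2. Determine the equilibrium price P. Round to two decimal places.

316.89

Kestrel's profit: π_K = (382 - Q)q_K - (106q_K + 3q_K²). Setting ∂π_K/∂q_K = 0: 276 - 8q_K - (q_M) = 0.
Meridian's first-order condition: 310 - 8q_M - (q_K) = 0.
Best responses: q_K = (276 - q_M)/8, q_M = (310 - q_K)/8.
Substituting one into the other gives q_K = 1898/63 and q_M = 34.9841.
Total output Q = 586/9, so price P = 382 - 586/9 = 316.8889.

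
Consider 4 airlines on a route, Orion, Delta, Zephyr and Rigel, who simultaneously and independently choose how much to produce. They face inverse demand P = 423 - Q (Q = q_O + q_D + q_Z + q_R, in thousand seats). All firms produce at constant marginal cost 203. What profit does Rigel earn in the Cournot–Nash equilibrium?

1936

Each firm earns π_i = (423 - Q)q_i - 203q_i.
First-order condition (treating rivals' output as given): 220 - 2q_i - Σ_{j≠i} q_j = 0.
With identical firms every q_j equals q_i, so Σ_{j≠i} q_j = 3q_i and 220 = 5q_i, giving q_i = 44.
Price P = 423 - 176 = 247.
Rigel's profit: (247 - 203)·44 = 1936.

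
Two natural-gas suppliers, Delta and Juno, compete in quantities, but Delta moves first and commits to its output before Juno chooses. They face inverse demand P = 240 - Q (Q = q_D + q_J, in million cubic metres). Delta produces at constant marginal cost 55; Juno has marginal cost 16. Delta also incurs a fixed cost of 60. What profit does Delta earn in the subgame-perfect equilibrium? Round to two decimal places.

2604.50

The follower Juno best-responds to any q_D: π_J = (240 - Q)q_J - 16q_J.
Follower FOC: 224 - q_D - 2q_J = 0, so q_J(q_D) = (224 - q_D)/2.
The leader anticipates this reaction. Substituting into P = 240 - Q gives P = 128 - (1/2)q_D, so π_D = (128 - (1/2)q_D)q_D - 55q_D.
Maximising: ∂π_D/∂q_D = 73 - q_D = 0, giving q_D = 73.
Then q_J = (224 - 73)/2 = 151/2.
Price P = 240 - 297/2 = 183/2.
Delta's profit: (183/2 - 55)·73 - 60 = 2604.5000.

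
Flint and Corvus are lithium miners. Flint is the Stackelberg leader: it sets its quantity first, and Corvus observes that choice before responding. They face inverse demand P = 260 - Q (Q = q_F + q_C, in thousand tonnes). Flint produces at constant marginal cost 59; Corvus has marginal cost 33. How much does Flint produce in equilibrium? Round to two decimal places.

87.50

Solve by backward induction. Given q_F, the follower Corvus maximises π_C = (260 - q_F - q_C)q_C - 33q_C.
Setting the follower's marginal profit to zero, 227 - q_F - 2q_C = 0, i.e. q_C = (227 - q_F)/2.
The leader anticipates this reaction. Substituting into P = 260 - Q gives P = 293/2 - (1/2)q_F, so π_F = (293/2 - (1/2)q_F)q_F - 59q_F.
The leader's first-order condition 175/2 - q_F = 0 yields q_F = 175/2.
Then q_C = (227 - 175/2)/2 = 279/4.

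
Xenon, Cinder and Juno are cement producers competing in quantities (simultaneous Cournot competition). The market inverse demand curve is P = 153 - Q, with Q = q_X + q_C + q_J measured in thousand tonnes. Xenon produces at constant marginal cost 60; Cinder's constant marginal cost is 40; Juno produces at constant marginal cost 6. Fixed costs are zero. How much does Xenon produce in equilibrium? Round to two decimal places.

4.75

Xenon's profit: π_X = (153 - Q)q_X - (60q_X). Setting ∂π_X/∂q_X = 0: 93 - 2q_X - (q_C + q_J) = 0.
Cinder's first-order condition: 113 - 2q_C - (q_X + q_J) = 0.
Juno's profit: π_J = (153 - Q)q_J - (6q_J). Setting ∂π_J/∂q_J = 0: 147 - 2q_J - (q_X + q_C) = 0.
Summing all 3 equations gives 353 − 4Q = 0, hence Q = 353/4.
Back-substituting: q_X = (93 − 353/4) = 19/4, q_C = (113 − 353/4) = 99/4, q_J = (147 − 353/4) = 235/4.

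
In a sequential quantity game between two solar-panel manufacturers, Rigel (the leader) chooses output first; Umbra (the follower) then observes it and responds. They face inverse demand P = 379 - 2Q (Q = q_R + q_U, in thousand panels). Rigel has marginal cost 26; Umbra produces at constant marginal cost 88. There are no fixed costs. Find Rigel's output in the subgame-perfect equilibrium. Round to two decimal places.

103.75

The follower Umbra best-responds to any q_R: π_U = (379 - 2Q)q_U - 88q_U.
Setting the follower's marginal profit to zero, 291 - 2q_R - 4q_U = 0, i.e. q_U = (291 - 2q_R)/4.
The leader anticipates this reaction. Substituting into P = 379 - 2Q gives P = 467/2 - q_R, so π_R = (467/2 - q_R)q_R - 26q_R.
Leader FOC: 415/2 - 2q_R = 0, so q_R = 415/4.
Then q_U = (291 - 2·(415/4))/4 = 167/8.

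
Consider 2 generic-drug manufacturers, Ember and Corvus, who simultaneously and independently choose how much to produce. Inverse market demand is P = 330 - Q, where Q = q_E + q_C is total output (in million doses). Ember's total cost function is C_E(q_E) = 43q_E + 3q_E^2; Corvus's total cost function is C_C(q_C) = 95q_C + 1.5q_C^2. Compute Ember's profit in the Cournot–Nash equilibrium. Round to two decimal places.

Ember's profit: π_E = (330 - Q)q_E - (43q_E + 3q_E²). Setting ∂π_E/∂q_E = 0: 287 - 8q_E - (q_C) = 0.
Corvus's first-order condition: 235 - 5q_C - (q_E) = 0.
So q_E = (287 - q_C)/8 and q_C = (235 - q_E)/5.
Substituting one into the other gives q_E = 400/13 and q_C = 531/13.
Price P = 330 - 931/13 = 258.3846.
Ember's profit: 258.3846·(400/13) - 43·(400/13) - 3(400/13)² = 3786.9822.

3786.98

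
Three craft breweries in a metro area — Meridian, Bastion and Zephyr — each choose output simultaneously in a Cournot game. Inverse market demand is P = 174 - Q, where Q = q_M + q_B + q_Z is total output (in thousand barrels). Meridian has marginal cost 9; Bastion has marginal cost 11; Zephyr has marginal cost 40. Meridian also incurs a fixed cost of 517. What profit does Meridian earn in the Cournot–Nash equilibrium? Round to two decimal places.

Meridian's profit: π_M = (174 - Q)q_M - (9q_M). Setting ∂π_M/∂q_M = 0: 165 - 2q_M - (q_B + q_Z) = 0.
Bastion's first-order condition: 163 - 2q_B - (q_M + q_Z) = 0.
Zephyr's first-order condition: 134 - 2q_Z - (q_M + q_B) = 0.
Summing all 3 equations gives 462 − 4Q = 0, hence Q = 231/2.
Back-substituting: q_M = (165 − 231/2) = 99/2, q_B = (163 − 231/2) = 95/2, q_Z = (134 − 231/2) = 37/2.
Price P = 174 - 231/2 = 117/2.
Meridian's profit: (117/2 - 9)·(99/2) - 517 = 1933.2500.

1933.25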